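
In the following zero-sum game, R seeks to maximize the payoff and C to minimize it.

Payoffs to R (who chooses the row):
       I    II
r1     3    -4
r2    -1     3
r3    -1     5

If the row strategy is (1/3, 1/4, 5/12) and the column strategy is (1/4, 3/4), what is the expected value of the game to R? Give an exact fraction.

Against (1/4, 3/4), each row's expected payoff is r1: -9/4; r2: 2; r3: 7/2.
Taking the (1/3, 1/4, 5/12)-weighted average: (1/3)·(-9/4) + (1/4)·(2) + (5/12)·(7/2) = 29/24.

29/24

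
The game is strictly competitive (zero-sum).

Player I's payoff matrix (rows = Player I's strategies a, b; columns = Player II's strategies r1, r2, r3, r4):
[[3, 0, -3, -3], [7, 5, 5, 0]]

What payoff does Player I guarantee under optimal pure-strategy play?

Row minima: -3, 0 → Player I's maximin is 0.
Column maxima: 7, 5, 5, 0 → Player II's minimax is 0.
They coincide at (b, r4), so the value is 0.

0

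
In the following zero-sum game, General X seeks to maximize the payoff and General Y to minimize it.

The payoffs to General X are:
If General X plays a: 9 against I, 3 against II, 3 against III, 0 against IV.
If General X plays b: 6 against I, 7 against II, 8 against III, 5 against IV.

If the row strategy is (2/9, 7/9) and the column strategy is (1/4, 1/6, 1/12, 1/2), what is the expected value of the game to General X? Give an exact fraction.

281/54

Against (1/4, 1/6, 1/12, 1/2), each row's expected payoff is a: 3; b: 35/6.
Taking the (2/9, 7/9)-weighted average: (2/9)·(3) + (7/9)·(35/6) = 281/54.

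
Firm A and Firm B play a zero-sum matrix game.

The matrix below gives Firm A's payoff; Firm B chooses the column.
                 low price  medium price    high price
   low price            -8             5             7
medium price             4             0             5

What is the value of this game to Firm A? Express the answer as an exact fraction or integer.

20/17

Column high price is strictly dominated by medium price for Firm B (it gives Firm A more in every row).
The remaining 2×2 game on (low price, medium price) × (low price, medium price) has no saddle point. Let Firm A play low price with probability p; indifference gives −8p + 4(1−p) = 5p, so p = 4/17.
Similarly Firm B's optimal q on low price is 5/17, and the value is -8·(5/17) + (5)·(12/17) = 20/17.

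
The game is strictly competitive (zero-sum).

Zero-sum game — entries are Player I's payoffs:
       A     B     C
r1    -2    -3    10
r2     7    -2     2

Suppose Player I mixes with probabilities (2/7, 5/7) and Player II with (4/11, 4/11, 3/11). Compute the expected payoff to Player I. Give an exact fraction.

150/77

Against (4/11, 4/11, 3/11), each row's expected payoff is r1: 10/11; r2: 26/11.
Taking the (2/7, 5/7)-weighted average: (2/7)·(10/11) + (5/7)·(26/11) = 150/77.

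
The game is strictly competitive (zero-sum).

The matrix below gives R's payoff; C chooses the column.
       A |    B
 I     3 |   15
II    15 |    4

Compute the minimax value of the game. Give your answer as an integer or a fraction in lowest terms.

213/23

Row minima are 3 and 4, so R's maximin is 4; column maxima are 15 and 15, so C's minimax is 15. These differ, so the equilibrium is in mixed strategies.
Let R play I with probability p. C is indifferent when 3p + 15(1−p) = 15p + 4(1−p), giving p = 11/23.
Let C play A with probability q. R is indifferent when 3q + 15(1−q) = 15q + 4(1−q), giving q = 11/23.
The value is 3·(11/23) + (15)·(12/23) = 213/23.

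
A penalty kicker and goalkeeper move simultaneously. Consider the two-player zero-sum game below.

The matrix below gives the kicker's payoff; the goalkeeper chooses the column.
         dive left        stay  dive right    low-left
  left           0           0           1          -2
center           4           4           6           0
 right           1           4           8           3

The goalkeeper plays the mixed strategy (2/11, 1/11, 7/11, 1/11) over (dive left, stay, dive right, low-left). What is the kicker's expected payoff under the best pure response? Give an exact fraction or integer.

65/11

left: (0)·(2/11) + (0)·(1/11) + (1)·(7/11) + (-2)·(1/11) = 5/11.
center: (4)·(2/11) + (4)·(1/11) + (6)·(7/11) + (0)·(1/11) = 54/11.
right: (1)·(2/11) + (4)·(1/11) + (8)·(7/11) + (3)·(1/11) = 65/11.
The best pure response is right with expected payoff 65/11.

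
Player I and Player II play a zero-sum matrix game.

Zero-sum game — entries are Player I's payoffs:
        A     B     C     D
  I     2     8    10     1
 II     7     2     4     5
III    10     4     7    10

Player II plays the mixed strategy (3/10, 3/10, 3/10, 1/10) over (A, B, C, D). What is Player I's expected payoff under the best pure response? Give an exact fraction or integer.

I: (2)·(3/10) + (8)·(3/10) + (10)·(3/10) + (1)·(1/10) = 61/10.
II: (7)·(3/10) + (2)·(3/10) + (4)·(3/10) + (5)·(1/10) = 22/5.
III: (10)·(3/10) + (4)·(3/10) + (7)·(3/10) + (10)·(1/10) = 73/10.
The best pure response is III with expected payoff 73/10.

73/10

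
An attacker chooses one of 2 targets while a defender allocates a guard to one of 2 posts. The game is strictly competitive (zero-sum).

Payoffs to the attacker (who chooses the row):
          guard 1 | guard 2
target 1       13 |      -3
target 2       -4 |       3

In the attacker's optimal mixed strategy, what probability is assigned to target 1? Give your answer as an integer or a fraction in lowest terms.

Row minima are -3 and -4, so the attacker's maximin is -3; column maxima are 13 and 3, so the defender's minimax is 3. These differ, so the equilibrium is in mixed strategies.
Let the attacker play target 1 with probability p. The defender is indifferent when 13p − 4(1−p) = −3p + 3(1−p), giving p = 7/23.

7/23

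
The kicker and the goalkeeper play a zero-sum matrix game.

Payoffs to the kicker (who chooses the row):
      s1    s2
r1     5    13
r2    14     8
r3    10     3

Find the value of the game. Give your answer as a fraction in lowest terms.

71/7

Row r3 is strictly dominated by row r2, so the kicker never plays it.
The remaining 2×2 game on (r1, r2) × (s1, s2) has no saddle point. Let the kicker play r1 with probability p; indifference gives 5p + 14(1−p) = 13p + 8(1−p), so p = 3/7.
Similarly the goalkeeper's optimal q on s1 is 5/14, and the value is 5·(5/14) + (13)·(9/14) = 71/7.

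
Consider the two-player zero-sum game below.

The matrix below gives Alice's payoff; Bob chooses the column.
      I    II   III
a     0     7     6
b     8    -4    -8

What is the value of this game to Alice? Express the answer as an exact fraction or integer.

Column II is strictly dominated by III for Bob (it gives Alice more in every row).
The remaining 2×2 game on (a, b) × (I, III) has no saddle point. Let Alice play a with probability p; indifference gives 8(1−p) = 6p − 8(1−p), so p = 8/11.
Similarly Bob's optimal q on I is 7/11, and the value is 0·(7/11) + (6)·(4/11) = 24/11.

24/11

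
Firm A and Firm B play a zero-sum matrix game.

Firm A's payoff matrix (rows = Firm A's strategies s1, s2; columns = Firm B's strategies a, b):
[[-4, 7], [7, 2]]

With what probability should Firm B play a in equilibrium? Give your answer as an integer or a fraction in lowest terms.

5/16

Row minima are -4 and 2, so Firm A's maximin is 2; column maxima are 7 and 7, so Firm B's minimax is 7. These differ, so the equilibrium is in mixed strategies.
Let Firm B play a with probability q. Firm A is indifferent when −4q + 7(1−q) = 7q + 2(1−q), giving q = 5/16.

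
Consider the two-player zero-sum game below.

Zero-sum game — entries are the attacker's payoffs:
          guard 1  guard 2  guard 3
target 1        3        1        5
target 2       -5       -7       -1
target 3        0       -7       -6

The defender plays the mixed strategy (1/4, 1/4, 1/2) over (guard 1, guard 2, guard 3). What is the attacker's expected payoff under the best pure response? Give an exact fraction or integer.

7/2

target 1: (3)·(1/4) + (1)·(1/4) + (5)·(1/2) = 7/2.
target 2: (-5)·(1/4) + (-7)·(1/4) + (-1)·(1/2) = -7/2.
target 3: (0)·(1/4) + (-7)·(1/4) + (-6)·(1/2) = -19/4.
The best pure response is target 1 with expected payoff 7/2.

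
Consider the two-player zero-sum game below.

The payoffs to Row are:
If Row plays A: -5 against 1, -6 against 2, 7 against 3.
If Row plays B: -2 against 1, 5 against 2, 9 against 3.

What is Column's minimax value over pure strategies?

-2

The worst case (largest entry) in each column is 1: -2, 2: 5, 3: 9.
The best (smallest) of these is -2.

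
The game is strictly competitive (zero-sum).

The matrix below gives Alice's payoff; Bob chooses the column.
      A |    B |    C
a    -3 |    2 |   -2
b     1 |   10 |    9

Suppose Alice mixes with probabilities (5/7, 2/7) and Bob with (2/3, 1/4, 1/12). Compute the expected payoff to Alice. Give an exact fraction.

Against (2/3, 1/4, 1/12), each row's expected payoff is a: -5/3; b: 47/12.
Taking the (5/7, 2/7)-weighted average: (5/7)·(-5/3) + (2/7)·(47/12) = -1/14.

-1/14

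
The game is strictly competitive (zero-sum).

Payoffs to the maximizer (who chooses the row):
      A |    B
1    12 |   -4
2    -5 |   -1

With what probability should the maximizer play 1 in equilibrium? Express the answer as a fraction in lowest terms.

1/5

Row minima are -4 and -5, so the maximizer's maximin is -4; column maxima are 12 and -1, so the minimizer's minimax is -1. These differ, so the equilibrium is in mixed strategies.
Let the maximizer play 1 with probability p. The minimizer is indifferent when 12p − 5(1−p) = −4p − (1−p), giving p = 1/5.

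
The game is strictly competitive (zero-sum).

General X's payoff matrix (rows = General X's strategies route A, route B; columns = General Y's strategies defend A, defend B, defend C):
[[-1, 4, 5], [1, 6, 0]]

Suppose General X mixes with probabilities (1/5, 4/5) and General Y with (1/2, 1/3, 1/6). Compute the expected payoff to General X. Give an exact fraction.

Against (1/2, 1/3, 1/6), each row's expected payoff is route A: 5/3; route B: 5/2.
Taking the (1/5, 4/5)-weighted average: (1/5)·(5/3) + (4/5)·(5/2) = 7/3.

7/3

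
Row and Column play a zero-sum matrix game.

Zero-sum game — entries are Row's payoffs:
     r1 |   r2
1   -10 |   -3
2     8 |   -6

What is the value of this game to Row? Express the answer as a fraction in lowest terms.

-4

Row minima are -10 and -6, so Row's maximin is -6; column maxima are 8 and -3, so Column's minimax is -3. These differ, so the equilibrium is in mixed strategies.
Let Row play 1 with probability p. Column is indifferent when −10p + 8(1−p) = −3p − 6(1−p), giving p = 2/3.
Let Column play r1 with probability q. Row is indifferent when −10q − 3(1−q) = 8q − 6(1−q), giving q = 1/7.
The value is -10·(1/7) + (-3)·(6/7) = -4.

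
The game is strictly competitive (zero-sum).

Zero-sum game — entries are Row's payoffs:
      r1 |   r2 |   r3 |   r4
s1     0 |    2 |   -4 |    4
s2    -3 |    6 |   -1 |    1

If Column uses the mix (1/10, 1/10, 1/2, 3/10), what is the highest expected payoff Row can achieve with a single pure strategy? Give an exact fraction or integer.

s1: (0)·(1/10) + (2)·(1/10) + (-4)·(1/2) + (4)·(3/10) = -3/5.
s2: (-3)·(1/10) + (6)·(1/10) + (-1)·(1/2) + (1)·(3/10) = 1/10.
The best pure response is s2 with expected payoff 1/10.

1/10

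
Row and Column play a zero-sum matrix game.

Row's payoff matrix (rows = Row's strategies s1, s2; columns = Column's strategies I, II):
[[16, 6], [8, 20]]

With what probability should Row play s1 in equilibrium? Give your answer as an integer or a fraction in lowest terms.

Row minima are 6 and 8, so Row's maximin is 8; column maxima are 16 and 20, so Column's minimax is 16. These differ, so the equilibrium is in mixed strategies.
Let Row play s1 with probability p. Column is indifferent when 16p + 8(1−p) = 6p + 20(1−p), giving p = 6/11.

6/11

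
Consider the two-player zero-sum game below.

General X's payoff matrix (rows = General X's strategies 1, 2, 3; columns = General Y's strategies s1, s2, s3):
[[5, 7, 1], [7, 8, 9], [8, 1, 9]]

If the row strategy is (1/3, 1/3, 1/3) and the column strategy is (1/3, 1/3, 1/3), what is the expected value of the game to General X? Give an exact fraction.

Against (1/3, 1/3, 1/3), each row's expected payoff is 1: 13/3; 2: 8; 3: 6.
Taking the (1/3, 1/3, 1/3)-weighted average: (1/3)·(13/3) + (1/3)·(8) + (1/3)·(6) = 55/9.

55/9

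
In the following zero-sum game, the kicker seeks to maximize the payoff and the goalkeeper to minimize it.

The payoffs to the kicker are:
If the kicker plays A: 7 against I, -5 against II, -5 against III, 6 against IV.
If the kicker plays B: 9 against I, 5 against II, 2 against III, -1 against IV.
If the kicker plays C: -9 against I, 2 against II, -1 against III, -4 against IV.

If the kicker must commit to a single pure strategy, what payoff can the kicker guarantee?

-1

The worst-case payoff for each row is A: -5, B: -1, C: -9.
The best of these is -1.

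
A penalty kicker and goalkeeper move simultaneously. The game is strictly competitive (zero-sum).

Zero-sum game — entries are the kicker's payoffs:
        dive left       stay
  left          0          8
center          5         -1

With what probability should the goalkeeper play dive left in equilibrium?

Row minima are 0 and -1, so the kicker's maximin is 0; column maxima are 5 and 8, so the goalkeeper's minimax is 5. These differ, so the equilibrium is in mixed strategies.
Let the goalkeeper play dive left with probability q. The kicker is indifferent when 8(1−q) = 5q − (1−q), giving q = 9/14.

9/14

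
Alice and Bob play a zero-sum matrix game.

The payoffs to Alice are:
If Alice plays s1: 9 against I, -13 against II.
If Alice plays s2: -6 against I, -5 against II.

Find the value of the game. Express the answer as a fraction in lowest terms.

Row minima are -13 and -6, so Alice's maximin is -6; column maxima are 9 and -5, so Bob's minimax is -5. These differ, so the equilibrium is in mixed strategies.
Let Alice play s1 with probability p. Bob is indifferent when 9p − 6(1−p) = −13p − 5(1−p), giving p = 1/23.
Let Bob play I with probability q. Alice is indifferent when 9q − 13(1−q) = −6q − 5(1−q), giving q = 8/23.
The value is 9·(8/23) + (-13)·(15/23) = -123/23.

-123/23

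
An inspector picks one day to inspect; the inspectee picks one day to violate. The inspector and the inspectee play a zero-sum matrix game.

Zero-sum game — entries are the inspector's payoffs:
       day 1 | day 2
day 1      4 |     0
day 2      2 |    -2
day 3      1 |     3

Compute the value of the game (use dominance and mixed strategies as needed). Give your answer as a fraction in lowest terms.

Row day 2 is strictly dominated by row day 1, so the inspector never plays it.
The remaining 2×2 game on (day 1, day 3) × (day 1, day 2) has no saddle point. Let the inspector play day 1 with probability p; indifference gives 4p + (1−p) = 3(1−p), so p = 1/3.
Similarly the inspectee's optimal q on day 1 is 1/2, and the value is 4·(1/2) + (0)·(1/2) = 2.

2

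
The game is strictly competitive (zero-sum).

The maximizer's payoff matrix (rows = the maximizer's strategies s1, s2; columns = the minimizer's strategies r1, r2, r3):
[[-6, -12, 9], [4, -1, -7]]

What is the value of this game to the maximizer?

-31/9

Column r1 is strictly dominated by r2 for the minimizer (it gives the maximizer more in every row).
The remaining 2×2 game on (s1, s2) × (r2, r3) has no saddle point. Let the maximizer play s1 with probability p; indifference gives −12p − (1−p) = 9p − 7(1−p), so p = 2/9.
Similarly the minimizer's optimal q on r2 is 16/27, and the value is -12·(16/27) + (9)·(11/27) = -31/9.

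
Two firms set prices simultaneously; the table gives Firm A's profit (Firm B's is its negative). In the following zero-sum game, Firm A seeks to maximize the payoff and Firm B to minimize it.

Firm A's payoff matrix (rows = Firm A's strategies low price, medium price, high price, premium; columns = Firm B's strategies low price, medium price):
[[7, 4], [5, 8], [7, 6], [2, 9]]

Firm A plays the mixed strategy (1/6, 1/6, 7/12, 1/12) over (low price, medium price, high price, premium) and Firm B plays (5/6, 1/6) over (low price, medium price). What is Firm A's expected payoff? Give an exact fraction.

25/4

Against (5/6, 1/6), each row's expected payoff is low price: 13/2; medium price: 11/2; high price: 41/6; premium: 19/6.
Taking the (1/6, 1/6, 7/12, 1/12)-weighted average: (1/6)·(13/2) + (1/6)·(11/2) + (7/12)·(41/6) + (1/12)·(19/6) = 25/4.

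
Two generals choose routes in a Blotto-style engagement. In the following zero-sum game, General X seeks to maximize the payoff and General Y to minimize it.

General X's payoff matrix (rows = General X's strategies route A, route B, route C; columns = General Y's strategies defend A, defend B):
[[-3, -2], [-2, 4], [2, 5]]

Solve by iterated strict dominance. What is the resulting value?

Column defend B is strictly dominated by defend A for General Y (-3<-2, -2<4, 2<5); eliminate defend B.
Row route A is strictly dominated by row route B (-2>-3); eliminate route A.
Row route B is strictly dominated by row route C (2>-2); eliminate route B.
Only (route C, defend A) remains, with payoff 2.

2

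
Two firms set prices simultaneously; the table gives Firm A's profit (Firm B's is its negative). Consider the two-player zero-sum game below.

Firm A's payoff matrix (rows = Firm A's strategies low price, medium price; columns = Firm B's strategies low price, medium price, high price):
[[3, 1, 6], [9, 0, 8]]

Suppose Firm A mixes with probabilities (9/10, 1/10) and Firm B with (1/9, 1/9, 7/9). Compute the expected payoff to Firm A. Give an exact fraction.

Against (1/9, 1/9, 7/9), each row's expected payoff is low price: 46/9; medium price: 65/9.
Taking the (9/10, 1/10)-weighted average: (9/10)·(46/9) + (1/10)·(65/9) = 479/90.

479/90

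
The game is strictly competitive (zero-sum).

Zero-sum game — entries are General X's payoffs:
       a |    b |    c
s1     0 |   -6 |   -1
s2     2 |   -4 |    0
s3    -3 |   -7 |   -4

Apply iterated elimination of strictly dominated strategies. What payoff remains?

Row s1 is strictly dominated by row s2 (2>0, -4>-6, 0>-1); eliminate s1.
Row s3 is strictly dominated by row s2 (2>-3, -4>-7, 0>-4); eliminate s3.
Column a is strictly dominated by b for General Y (-4<2); eliminate a.
Column c is strictly dominated by b for General Y (-4<0); eliminate c.
Only (s2, b) remains, with payoff -4.

-4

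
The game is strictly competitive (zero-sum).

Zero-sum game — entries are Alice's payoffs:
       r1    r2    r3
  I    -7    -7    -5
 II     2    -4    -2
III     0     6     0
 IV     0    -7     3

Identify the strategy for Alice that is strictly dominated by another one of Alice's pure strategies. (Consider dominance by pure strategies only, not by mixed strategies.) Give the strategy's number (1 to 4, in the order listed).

Compare I with II: 2 > -7, -4 > -7, -2 > -5.
So II strictly dominates I for Alice; I is strictly dominated.

1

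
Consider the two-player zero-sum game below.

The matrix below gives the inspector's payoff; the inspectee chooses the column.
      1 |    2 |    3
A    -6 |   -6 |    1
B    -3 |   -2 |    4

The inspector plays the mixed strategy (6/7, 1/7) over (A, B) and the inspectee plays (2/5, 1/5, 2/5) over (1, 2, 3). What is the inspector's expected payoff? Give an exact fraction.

Against (2/5, 1/5, 2/5), each row's expected payoff is A: -16/5; B: 0.
Taking the (6/7, 1/7)-weighted average: (6/7)·(-16/5) + (1/7)·(0) = -96/35.

-96/35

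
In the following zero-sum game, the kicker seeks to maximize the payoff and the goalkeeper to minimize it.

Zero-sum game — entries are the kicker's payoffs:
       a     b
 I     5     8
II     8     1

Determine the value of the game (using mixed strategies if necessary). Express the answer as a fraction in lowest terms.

59/10

Row minima are 5 and 1, so the kicker's maximin is 5; column maxima are 8 and 8, so the goalkeeper's minimax is 8. These differ, so the equilibrium is in mixed strategies.
Let the kicker play I with probability p. The goalkeeper is indifferent when 5p + 8(1−p) = 8p + (1−p), giving p = 7/10.
Let the goalkeeper play a with probability q. The kicker is indifferent when 5q + 8(1−q) = 8q + (1−q), giving q = 7/10.
The value is 5·(7/10) + (8)·(3/10) = 59/10.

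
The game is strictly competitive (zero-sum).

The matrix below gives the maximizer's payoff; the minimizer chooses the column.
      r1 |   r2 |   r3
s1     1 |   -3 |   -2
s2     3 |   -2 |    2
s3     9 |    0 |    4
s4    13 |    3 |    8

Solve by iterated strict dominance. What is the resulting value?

3

Column r1 is strictly dominated by r2 for the minimizer (-3<1, -2<3, 0<9, 3<13); eliminate r1.
Column r3 is strictly dominated by r2 for the minimizer (-3<-2, -2<2, 0<4, 3<8); eliminate r3.
Row s3 is strictly dominated by row s4 (3>0); eliminate s3.
Row s1 is strictly dominated by row s2 (-2>-3); eliminate s1.
Row s2 is strictly dominated by row s4 (3>-2); eliminate s2.
Only (s4, r2) remains, with payoff 3.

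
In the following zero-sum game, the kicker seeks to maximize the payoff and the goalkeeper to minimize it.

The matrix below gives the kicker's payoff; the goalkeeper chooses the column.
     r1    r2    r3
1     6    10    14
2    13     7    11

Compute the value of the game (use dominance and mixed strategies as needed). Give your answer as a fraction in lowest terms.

Column r3 is strictly dominated by r2 for the goalkeeper (it gives the kicker more in every row).
The remaining 2×2 game on (1, 2) × (r1, r2) has no saddle point. Let the kicker play 1 with probability p; indifference gives 6p + 13(1−p) = 10p + 7(1−p), so p = 3/5.
Similarly the goalkeeper's optimal q on r1 is 3/10, and the value is 6·(3/10) + (10)·(7/10) = 44/5.

44/5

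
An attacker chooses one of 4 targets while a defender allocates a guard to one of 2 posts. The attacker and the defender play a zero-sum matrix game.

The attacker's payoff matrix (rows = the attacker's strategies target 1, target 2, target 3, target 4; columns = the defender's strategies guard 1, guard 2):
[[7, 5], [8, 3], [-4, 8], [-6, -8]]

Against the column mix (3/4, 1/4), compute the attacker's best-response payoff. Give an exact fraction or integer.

target 1: (7)·(3/4) + (5)·(1/4) = 13/2.
target 2: (8)·(3/4) + (3)·(1/4) = 27/4.
target 3: (-4)·(3/4) + (8)·(1/4) = -1.
target 4: (-6)·(3/4) + (-8)·(1/4) = -13/2.
The best pure response is target 2 with expected payoff 27/4.

27/4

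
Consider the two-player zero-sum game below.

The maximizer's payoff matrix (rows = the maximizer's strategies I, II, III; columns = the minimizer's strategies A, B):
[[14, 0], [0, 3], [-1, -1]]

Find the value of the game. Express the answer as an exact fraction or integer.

42/17

Row III is strictly dominated by row II, so the maximizer never plays it.
The remaining 2×2 game on (I, II) × (A, B) has no saddle point. Let the maximizer play I with probability p; indifference gives 14p = 3(1−p), so p = 3/17.
Similarly the minimizer's optimal q on A is 3/17, and the value is 14·(3/17) + (0)·(14/17) = 42/17.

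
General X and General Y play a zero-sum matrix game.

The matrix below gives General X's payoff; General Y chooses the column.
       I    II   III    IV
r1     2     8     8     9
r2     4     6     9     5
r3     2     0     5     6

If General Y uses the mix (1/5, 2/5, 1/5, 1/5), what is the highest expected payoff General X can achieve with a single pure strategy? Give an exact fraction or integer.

7

r1: (2)·(1/5) + (8)·(2/5) + (8)·(1/5) + (9)·(1/5) = 7.
r2: (4)·(1/5) + (6)·(2/5) + (9)·(1/5) + (5)·(1/5) = 6.
r3: (2)·(1/5) + (0)·(2/5) + (5)·(1/5) + (6)·(1/5) = 13/5.
The best pure response is r1 with expected payoff 7.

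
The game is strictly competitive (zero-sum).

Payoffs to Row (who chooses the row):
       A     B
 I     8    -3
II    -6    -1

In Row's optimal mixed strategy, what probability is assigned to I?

5/16

Row minima are -3 and -6, so Row's maximin is -3; column maxima are 8 and -1, so Column's minimax is -1. These differ, so the equilibrium is in mixed strategies.
Let Row play I with probability p. Column is indifferent when 8p − 6(1−p) = −3p − (1−p), giving p = 5/16.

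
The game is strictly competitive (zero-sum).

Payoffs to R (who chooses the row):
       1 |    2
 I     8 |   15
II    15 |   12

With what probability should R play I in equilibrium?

3/10

Row minima are 8 and 12, so R's maximin is 12; column maxima are 15 and 15, so C's minimax is 15. These differ, so the equilibrium is in mixed strategies.
Let R play I with probability p. C is indifferent when 8p + 15(1−p) = 15p + 12(1−p), giving p = 3/10.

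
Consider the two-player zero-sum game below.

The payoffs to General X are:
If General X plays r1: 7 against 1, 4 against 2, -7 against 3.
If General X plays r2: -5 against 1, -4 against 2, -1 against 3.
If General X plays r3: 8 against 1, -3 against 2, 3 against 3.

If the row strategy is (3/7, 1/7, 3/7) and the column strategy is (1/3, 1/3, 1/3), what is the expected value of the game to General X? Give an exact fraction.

Against (1/3, 1/3, 1/3), each row's expected payoff is r1: 4/3; r2: -10/3; r3: 8/3.
Taking the (3/7, 1/7, 3/7)-weighted average: (3/7)·(4/3) + (1/7)·(-10/3) + (3/7)·(8/3) = 26/21.

26/21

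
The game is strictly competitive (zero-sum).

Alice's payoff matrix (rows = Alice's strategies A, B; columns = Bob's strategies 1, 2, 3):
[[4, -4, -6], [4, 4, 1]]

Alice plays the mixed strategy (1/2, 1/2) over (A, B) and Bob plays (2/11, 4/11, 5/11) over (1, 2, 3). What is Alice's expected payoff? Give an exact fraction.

-9/22

Against (2/11, 4/11, 5/11), each row's expected payoff is A: -38/11; B: 29/11.
Taking the (1/2, 1/2)-weighted average: (1/2)·(-38/11) + (1/2)·(29/11) = -9/22.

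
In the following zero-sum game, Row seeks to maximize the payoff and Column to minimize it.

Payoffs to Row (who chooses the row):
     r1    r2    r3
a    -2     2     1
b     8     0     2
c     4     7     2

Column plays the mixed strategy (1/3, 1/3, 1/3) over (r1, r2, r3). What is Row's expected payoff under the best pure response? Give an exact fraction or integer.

a: (-2)·(1/3) + (2)·(1/3) + (1)·(1/3) = 1/3.
b: (8)·(1/3) + (0)·(1/3) + (2)·(1/3) = 10/3.
c: (4)·(1/3) + (7)·(1/3) + (2)·(1/3) = 13/3.
The best pure response is c with expected payoff 13/3.

13/3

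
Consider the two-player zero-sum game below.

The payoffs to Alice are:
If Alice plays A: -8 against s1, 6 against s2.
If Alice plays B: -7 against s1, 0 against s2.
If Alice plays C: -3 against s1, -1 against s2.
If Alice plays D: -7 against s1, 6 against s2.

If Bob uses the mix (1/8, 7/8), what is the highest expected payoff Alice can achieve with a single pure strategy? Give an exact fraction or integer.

35/8

A: (-8)·(1/8) + (6)·(7/8) = 17/4.
B: (-7)·(1/8) + (0)·(7/8) = -7/8.
C: (-3)·(1/8) + (-1)·(7/8) = -5/4.
D: (-7)·(1/8) + (6)·(7/8) = 35/8.
The best pure response is D with expected payoff 35/8.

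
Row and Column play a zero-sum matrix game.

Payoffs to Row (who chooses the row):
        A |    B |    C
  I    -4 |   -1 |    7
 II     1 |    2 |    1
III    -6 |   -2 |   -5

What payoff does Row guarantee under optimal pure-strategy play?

Row minima: -4, 1, -6 → Row's maximin is 1.
Column maxima: 1, 2, 7 → Column's minimax is 1.
They coincide at (II, A), so the value is 1.

1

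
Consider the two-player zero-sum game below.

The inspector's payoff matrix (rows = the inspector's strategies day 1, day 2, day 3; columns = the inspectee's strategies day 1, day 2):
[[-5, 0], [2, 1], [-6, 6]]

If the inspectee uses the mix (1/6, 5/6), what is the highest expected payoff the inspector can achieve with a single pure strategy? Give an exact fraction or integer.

day 1: (-5)·(1/6) + (0)·(5/6) = -5/6.
day 2: (2)·(1/6) + (1)·(5/6) = 7/6.
day 3: (-6)·(1/6) + (6)·(5/6) = 4.
The best pure response is day 3 with expected payoff 4.

4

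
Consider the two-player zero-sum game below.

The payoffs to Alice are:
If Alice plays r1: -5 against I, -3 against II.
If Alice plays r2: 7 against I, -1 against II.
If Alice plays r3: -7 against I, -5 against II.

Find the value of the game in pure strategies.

Row minima: -5, -1, -7 → Alice's maximin is -1.
Column maxima: 7, -1 → Bob's minimax is -1.
They coincide at (r2, II), so the value is -1.

-1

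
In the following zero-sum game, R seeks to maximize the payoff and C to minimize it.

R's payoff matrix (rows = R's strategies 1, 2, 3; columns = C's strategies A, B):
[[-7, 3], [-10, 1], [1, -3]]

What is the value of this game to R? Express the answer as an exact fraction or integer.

Row 2 is strictly dominated by row 1, so R never plays it.
The remaining 2×2 game on (1, 3) × (A, B) has no saddle point. Let R play 1 with probability p; indifference gives −7p + (1−p) = 3p − 3(1−p), so p = 2/7.
Similarly C's optimal q on A is 3/7, and the value is -7·(3/7) + (3)·(4/7) = -9/7.

-9/7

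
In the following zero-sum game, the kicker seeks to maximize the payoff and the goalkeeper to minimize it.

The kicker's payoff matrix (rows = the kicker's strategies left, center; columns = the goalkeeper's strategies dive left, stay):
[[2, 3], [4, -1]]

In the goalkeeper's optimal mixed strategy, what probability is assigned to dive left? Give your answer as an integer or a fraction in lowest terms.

Row minima are 2 and -1, so the kicker's maximin is 2; column maxima are 4 and 3, so the goalkeeper's minimax is 3. These differ, so the equilibrium is in mixed strategies.
Let the goalkeeper play dive left with probability q. The kicker is indifferent when 2q + 3(1−q) = 4q − (1−q), giving q = 2/3.

2/3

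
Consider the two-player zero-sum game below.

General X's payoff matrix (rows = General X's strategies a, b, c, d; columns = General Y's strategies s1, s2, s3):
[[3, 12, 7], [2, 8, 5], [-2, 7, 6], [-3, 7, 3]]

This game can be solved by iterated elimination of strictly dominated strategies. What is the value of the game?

3

Row d is strictly dominated by row a (3>-3, 12>7, 7>3); eliminate d.
Column s3 is strictly dominated by s1 for General Y (3<7, 2<5, -2<6); eliminate s3.
Row b is strictly dominated by row a (3>2, 12>8); eliminate b.
Column s2 is strictly dominated by s1 for General Y (3<12, -2<7); eliminate s2.
Row c is strictly dominated by row a (3>-2); eliminate c.
Only (a, s1) remains, with payoff 3.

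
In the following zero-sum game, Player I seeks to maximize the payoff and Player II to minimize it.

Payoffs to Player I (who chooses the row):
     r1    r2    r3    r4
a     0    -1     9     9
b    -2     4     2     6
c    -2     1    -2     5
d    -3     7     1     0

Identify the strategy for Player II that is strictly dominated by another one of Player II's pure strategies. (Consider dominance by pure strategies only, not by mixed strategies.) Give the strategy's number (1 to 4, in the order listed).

Player II prefers columns that give Player I less. Compare r4 with r1: 0 < 9, -2 < 6, -2 < 5, -3 < 0.
So r1 strictly dominates r4 for Player II; r4 is strictly dominated.

4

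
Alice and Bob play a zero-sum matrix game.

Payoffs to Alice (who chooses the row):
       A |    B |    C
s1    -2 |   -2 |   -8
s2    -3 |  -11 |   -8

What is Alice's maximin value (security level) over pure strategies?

-8

The worst-case payoff for each row is s1: -8, s2: -11.
The best of these is -8.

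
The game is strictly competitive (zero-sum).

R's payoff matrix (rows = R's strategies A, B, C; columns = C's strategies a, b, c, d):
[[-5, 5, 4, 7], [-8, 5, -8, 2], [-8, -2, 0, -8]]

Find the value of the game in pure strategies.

-5

Row minima: -5, -8, -8 → R's maximin is -5.
Column maxima: -5, 5, 4, 7 → C's minimax is -5.
They coincide at (A, a), so the value is -5.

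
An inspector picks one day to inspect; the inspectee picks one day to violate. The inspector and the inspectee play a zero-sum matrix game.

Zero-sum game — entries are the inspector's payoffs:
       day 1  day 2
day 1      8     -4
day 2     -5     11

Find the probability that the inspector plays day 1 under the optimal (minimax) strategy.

4/7

Row minima are -4 and -5, so the inspector's maximin is -4; column maxima are 8 and 11, so the inspectee's minimax is 8. These differ, so the equilibrium is in mixed strategies.
Let the inspector play day 1 with probability p. The inspectee is indifferent when 8p − 5(1−p) = −4p + 11(1−p), giving p = 4/7.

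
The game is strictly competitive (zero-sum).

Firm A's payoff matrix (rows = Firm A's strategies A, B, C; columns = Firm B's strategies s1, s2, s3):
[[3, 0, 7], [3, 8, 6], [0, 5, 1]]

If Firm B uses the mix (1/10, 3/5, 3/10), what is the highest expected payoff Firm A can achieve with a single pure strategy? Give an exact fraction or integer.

A: (3)·(1/10) + (0)·(3/5) + (7)·(3/10) = 12/5.
B: (3)·(1/10) + (8)·(3/5) + (6)·(3/10) = 69/10.
C: (0)·(1/10) + (5)·(3/5) + (1)·(3/10) = 33/10.
The best pure response is B with expected payoff 69/10.

69/10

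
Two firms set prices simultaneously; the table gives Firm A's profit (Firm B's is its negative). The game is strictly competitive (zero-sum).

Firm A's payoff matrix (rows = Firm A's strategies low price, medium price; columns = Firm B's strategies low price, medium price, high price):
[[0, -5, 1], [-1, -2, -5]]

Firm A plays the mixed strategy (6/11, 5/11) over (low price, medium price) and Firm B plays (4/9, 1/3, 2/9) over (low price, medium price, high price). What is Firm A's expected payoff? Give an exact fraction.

Against (4/9, 1/3, 2/9), each row's expected payoff is low price: -13/9; medium price: -20/9.
Taking the (6/11, 5/11)-weighted average: (6/11)·(-13/9) + (5/11)·(-20/9) = -178/99.

-178/99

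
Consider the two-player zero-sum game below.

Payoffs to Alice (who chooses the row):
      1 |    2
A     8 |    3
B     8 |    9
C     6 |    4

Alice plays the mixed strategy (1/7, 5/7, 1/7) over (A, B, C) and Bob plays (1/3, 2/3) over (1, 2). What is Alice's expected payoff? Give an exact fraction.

158/21

Against (1/3, 2/3), each row's expected payoff is A: 14/3; B: 26/3; C: 14/3.
Taking the (1/7, 5/7, 1/7)-weighted average: (1/7)·(14/3) + (5/7)·(26/3) + (1/7)·(14/3) = 158/21.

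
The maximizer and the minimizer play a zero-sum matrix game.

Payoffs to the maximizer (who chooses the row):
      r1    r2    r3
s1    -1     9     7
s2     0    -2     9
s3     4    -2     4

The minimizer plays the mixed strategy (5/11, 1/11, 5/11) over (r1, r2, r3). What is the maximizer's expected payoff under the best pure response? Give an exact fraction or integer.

s1: (-1)·(5/11) + (9)·(1/11) + (7)·(5/11) = 39/11.
s2: (0)·(5/11) + (-2)·(1/11) + (9)·(5/11) = 43/11.
s3: (4)·(5/11) + (-2)·(1/11) + (4)·(5/11) = 38/11.
The best pure response is s2 with expected payoff 43/11.

43/11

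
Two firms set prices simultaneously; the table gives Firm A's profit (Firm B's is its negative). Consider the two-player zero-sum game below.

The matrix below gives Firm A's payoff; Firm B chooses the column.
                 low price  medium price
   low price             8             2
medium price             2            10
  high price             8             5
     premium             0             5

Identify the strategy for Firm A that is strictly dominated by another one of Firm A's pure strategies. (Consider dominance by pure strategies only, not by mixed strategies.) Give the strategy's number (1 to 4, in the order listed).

Compare premium with medium price: 2 > 0, 10 > 5.
So medium price strictly dominates premium for Firm A; premium is strictly dominated.

4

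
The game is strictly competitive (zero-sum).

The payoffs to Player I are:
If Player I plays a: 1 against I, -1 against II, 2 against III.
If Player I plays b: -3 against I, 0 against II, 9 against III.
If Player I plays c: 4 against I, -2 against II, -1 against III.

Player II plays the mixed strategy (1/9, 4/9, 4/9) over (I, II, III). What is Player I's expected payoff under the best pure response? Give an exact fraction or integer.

11/3

a: (1)·(1/9) + (-1)·(4/9) + (2)·(4/9) = 5/9.
b: (-3)·(1/9) + (0)·(4/9) + (9)·(4/9) = 11/3.
c: (4)·(1/9) + (-2)·(4/9) + (-1)·(4/9) = -8/9.
The best pure response is b with expected payoff 11/3.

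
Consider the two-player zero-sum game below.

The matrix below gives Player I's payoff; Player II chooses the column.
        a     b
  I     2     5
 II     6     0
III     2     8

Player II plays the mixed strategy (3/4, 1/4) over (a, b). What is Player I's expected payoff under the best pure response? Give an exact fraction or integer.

I: (2)·(3/4) + (5)·(1/4) = 11/4.
II: (6)·(3/4) + (0)·(1/4) = 9/2.
III: (2)·(3/4) + (8)·(1/4) = 7/2.
The best pure response is II with expected payoff 9/2.

9/2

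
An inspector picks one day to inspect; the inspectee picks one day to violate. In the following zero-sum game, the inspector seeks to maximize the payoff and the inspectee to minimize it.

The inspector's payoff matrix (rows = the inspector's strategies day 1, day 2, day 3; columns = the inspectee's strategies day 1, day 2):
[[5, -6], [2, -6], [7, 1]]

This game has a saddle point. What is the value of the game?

1

Row minima: -6, -6, 1 → the inspector's maximin is 1.
Column maxima: 7, 1 → the inspectee's minimax is 1.
They coincide at (day 3, day 2), so the value is 1.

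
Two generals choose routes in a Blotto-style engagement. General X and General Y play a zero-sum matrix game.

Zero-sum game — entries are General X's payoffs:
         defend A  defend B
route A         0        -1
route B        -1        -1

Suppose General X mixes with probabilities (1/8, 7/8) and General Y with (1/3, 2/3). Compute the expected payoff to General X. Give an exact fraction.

Against (1/3, 2/3), each row's expected payoff is route A: -2/3; route B: -1.
Taking the (1/8, 7/8)-weighted average: (1/8)·(-2/3) + (7/8)·(-1) = -23/24.

-23/24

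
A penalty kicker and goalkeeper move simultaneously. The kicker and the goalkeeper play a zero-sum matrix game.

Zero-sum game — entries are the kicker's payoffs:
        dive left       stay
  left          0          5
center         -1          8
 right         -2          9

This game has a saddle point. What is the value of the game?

Row minima: 0, -1, -2 → the kicker's maximin is 0.
Column maxima: 0, 9 → the goalkeeper's minimax is 0.
They coincide at (left, dive left), so the value is 0.

0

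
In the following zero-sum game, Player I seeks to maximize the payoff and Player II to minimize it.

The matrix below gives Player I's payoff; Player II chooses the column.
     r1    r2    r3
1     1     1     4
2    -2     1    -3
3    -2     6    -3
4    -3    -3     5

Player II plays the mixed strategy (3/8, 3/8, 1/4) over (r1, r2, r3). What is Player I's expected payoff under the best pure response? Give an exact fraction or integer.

1: (1)·(3/8) + (1)·(3/8) + (4)·(1/4) = 7/4.
2: (-2)·(3/8) + (1)·(3/8) + (-3)·(1/4) = -9/8.
3: (-2)·(3/8) + (6)·(3/8) + (-3)·(1/4) = 3/4.
4: (-3)·(3/8) + (-3)·(3/8) + (5)·(1/4) = -1.
The best pure response is 1 with expected payoff 7/4.

7/4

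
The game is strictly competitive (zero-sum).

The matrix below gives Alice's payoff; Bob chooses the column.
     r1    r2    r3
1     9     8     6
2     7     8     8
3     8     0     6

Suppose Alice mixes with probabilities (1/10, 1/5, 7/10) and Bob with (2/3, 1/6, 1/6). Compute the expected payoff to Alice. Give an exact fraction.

Against (2/3, 1/6, 1/6), each row's expected payoff is 1: 25/3; 2: 22/3; 3: 19/3.
Taking the (1/10, 1/5, 7/10)-weighted average: (1/10)·(25/3) + (1/5)·(22/3) + (7/10)·(19/3) = 101/15.

101/15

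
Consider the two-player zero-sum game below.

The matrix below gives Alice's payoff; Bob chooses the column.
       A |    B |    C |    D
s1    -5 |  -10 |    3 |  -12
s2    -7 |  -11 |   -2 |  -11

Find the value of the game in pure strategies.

Row minima: -12, -11 → Alice's maximin is -11.
Column maxima: -5, -10, 3, -11 → Bob's minimax is -11.
They coincide at (s2, D), so the value is -11.

-11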